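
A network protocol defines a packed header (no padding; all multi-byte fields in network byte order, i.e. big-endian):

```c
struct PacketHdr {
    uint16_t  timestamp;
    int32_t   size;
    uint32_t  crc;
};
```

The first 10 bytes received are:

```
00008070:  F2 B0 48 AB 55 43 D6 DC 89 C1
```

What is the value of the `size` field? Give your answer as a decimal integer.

1219188035

`size` follows `timestamp` (2 bytes), so it starts at byte offset 2 and occupies 4 bytes.
Bytes at offsets 2..5: 48 AB 55 43.
Big-endian stores the most-significant byte at the lowest address.
The bytes are already most-significant first: 0x48AB5543.
0x48AB5543 = 1219188035.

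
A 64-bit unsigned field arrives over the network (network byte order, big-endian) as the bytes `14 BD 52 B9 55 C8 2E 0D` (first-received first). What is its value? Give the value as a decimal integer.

Big-endian stores the most-significant byte at the lowest address.
The bytes are already most-significant first: 0x14BD52B955C82E0D.
0x14BD52B955C82E0D = 1494441607318482445.

1494441607318482445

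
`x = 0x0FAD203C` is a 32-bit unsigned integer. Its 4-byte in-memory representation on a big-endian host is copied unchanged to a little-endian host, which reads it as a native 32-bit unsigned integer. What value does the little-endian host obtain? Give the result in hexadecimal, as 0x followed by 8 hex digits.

0x3C20AD0F

Stored big-endian, the bytes at ascending addresses are 0F AD 20 3C.
Read back as little-endian, the first byte is least significant, giving 0x3C20AD0F.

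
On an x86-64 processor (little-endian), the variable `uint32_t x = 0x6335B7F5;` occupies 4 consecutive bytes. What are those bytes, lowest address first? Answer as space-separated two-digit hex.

Split into bytes (most-significant first): 63 35 B7 F5.
In little-endian order the low byte comes first in memory.
So at ascending addresses the bytes are F5 B7 35 63.

F5 B7 35 63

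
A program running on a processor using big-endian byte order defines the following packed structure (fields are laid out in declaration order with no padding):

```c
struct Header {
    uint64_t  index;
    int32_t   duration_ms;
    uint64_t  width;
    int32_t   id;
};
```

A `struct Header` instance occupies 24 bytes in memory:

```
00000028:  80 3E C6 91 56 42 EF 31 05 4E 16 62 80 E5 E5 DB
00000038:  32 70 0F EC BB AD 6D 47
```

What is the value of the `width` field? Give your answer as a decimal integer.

`width` follows `index` (8 B), `duration_ms` (4 B), so it starts at offset 8 + 4 = 12 and occupies 8 bytes.
Bytes at offsets 12..19: 80 E5 E5 DB 32 70 0F EC.
In big-endian order the high byte comes first in memory.
The bytes are already most-significant first: 0x80E5E5DB32700FEC.
0x80E5E5DB32700FEC = 9288082536128319468.

9288082536128319468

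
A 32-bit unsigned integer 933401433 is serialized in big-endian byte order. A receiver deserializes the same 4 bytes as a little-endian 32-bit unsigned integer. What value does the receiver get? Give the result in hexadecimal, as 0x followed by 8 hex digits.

933401433 in 32-bit hexadecimal is 0x37A29359.
Stored big-endian, the bytes at ascending addresses are 37 A2 93 59.
Read back as little-endian, the first byte is least significant, giving 0x5993A237.

0x5993A237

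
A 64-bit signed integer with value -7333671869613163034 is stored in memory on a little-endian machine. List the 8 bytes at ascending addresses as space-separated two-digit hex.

Two's complement of -7333671869613163034 in 64 bits: 7333671869613163034 = 0x65C66FB5BF91421A; invert → 0x9A39904A406EBDE5; add 1 → 0x9A39904A406EBDE6.
Split into bytes (most-significant first): 9A 39 90 4A 40 6E BD E6.
In little-endian order the low byte comes first in memory.
So at ascending addresses the bytes are E6 BD 6E 40 4A 90 39 9A.

E6 BD 6E 40 4A 90 39 9A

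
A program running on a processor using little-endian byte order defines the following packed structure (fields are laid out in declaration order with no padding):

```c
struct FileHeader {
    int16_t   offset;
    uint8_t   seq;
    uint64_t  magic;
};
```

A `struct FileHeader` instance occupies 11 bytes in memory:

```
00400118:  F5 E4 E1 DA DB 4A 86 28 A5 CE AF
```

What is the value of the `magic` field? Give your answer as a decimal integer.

`magic` follows `offset` (2 B), `seq` (1 B), so it starts at offset 2 + 1 = 3 and occupies 8 bytes.
Bytes at offsets 3..10: DA DB 4A 86 28 A5 CE AF.
Little-endian: lowest address holds the least-significant byte.
Reassemble most-significant byte first: AF CE A5 28 86 4A DB DA → 0xAFCEA528864ADBDA.
0xAFCEA528864ADBDA = 12668244395310111706.

12668244395310111706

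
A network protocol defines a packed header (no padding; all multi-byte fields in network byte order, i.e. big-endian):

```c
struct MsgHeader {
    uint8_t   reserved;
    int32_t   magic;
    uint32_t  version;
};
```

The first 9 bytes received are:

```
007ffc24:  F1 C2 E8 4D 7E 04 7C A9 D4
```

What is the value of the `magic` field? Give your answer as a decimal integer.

`magic` follows `reserved` (1 byte), so it starts at byte offset 1 and occupies 4 bytes.
Bytes at offsets 1..4: C2 E8 4D 7E.
Big-endian: lowest address holds the most-significant byte.
The bytes are already most-significant first: 0xC2E84D7E.
Top bit is set, so as a signed 32-bit value this is 0xC2E84D7E − 2^32 = -1024963202.

-1024963202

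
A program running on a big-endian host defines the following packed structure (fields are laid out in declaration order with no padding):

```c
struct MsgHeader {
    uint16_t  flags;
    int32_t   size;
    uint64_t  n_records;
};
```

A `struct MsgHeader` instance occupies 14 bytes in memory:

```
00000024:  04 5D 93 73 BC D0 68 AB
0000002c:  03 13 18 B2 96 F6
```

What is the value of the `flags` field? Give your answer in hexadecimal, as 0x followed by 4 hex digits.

`flags` is the first field, at byte offset 0, occupying 2 bytes.
Bytes at offsets 0..1: 04 5D.
Big-endian: lowest address holds the most-significant byte.
The bytes are already most-significant first: 0x045D.

0x045D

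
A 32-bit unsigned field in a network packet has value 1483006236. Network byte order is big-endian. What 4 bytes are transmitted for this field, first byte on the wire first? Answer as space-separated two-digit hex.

1483006236 in hexadecimal, padded to 32 bits, is 0x5864E11C.
Split into bytes (most-significant first): 58 64 E1 1C.
In big-endian order the high byte comes first in memory.
So the memory order matches the most-significant-first order: 58 64 E1 1C.

58 64 E1 1C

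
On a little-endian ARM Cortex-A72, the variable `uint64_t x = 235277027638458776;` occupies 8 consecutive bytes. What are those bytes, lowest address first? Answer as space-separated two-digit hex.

98 39 33 C8 35 DF 43 03

235277027638458776 in hexadecimal, padded to 64 bits, is 0x0343DF35C8333998.
Split into bytes (most-significant first): 03 43 DF 35 C8 33 39 98.
Little-endian stores the least-significant byte at the lowest address.
So at ascending addresses the bytes are 98 39 33 C8 35 DF 43 03.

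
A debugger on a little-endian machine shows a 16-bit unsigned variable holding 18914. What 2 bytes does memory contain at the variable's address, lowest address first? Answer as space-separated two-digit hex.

18914 in hexadecimal, padded to 16 bits, is 0x49E2.
Split into bytes (most-significant first): 49 E2.
Little-endian: lowest address holds the least-significant byte.
So at ascending addresses the bytes are E2 49.

E2 49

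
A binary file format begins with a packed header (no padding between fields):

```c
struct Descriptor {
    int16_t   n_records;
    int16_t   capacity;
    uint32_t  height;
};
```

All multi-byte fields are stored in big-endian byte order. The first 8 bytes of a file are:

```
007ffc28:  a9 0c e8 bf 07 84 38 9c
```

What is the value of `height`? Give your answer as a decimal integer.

126105756

`height` follows `n_records` (2 B), `capacity` (2 B), so it starts at offset 2 + 2 = 4 and occupies 4 bytes.
Bytes at offsets 4..7: 07 84 38 9C.
Big-endian: lowest address holds the most-significant byte.
The bytes are already most-significant first: 0x0784389C.
0x0784389C = 126105756.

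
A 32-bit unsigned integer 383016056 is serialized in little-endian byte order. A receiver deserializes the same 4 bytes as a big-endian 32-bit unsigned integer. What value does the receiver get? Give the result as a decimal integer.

383016056 in 32-bit hexadecimal is 0x16D45C78.
Stored little-endian, the bytes at ascending addresses are 78 5C D4 16.
Read back as big-endian, the last byte is least significant, giving 0x785CD416.
0x785CD416 = 2019349526.

2019349526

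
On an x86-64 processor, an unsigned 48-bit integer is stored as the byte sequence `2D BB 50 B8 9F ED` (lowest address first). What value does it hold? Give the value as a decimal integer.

Little-endian stores the least-significant byte at the lowest address.
Reassemble most-significant byte first: ED 9F B8 50 BB 2D → 0xED9FB850BB2D.
0xED9FB850BB2D = 261270247881517.

261270247881517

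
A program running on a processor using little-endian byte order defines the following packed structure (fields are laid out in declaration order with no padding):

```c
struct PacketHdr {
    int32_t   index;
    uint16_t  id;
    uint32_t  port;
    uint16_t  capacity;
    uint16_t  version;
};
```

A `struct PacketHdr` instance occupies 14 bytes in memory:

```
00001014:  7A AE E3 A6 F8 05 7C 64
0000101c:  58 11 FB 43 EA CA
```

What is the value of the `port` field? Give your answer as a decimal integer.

291005564

`port` follows `index` (4 B), `id` (2 B), so it starts at offset 4 + 2 = 6 and occupies 4 bytes.
Bytes at offsets 6..9: 7C 64 58 11.
Little-endian: lowest address holds the least-significant byte.
Reassemble most-significant byte first: 11 58 64 7C → 0x1158647C.
0x1158647C = 291005564.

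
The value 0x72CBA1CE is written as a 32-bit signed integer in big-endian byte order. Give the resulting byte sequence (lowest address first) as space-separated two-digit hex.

72 CB A1 CE

Split into bytes (most-significant first): 72 CB A1 CE.
Big-endian stores the most-significant byte at the lowest address.
So the memory order matches the most-significant-first order: 72 CB A1 CE.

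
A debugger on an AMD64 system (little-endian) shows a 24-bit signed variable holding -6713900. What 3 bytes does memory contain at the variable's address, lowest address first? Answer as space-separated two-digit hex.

Two's complement of -6713900 in 24 bits: 6713900 = 0x66722C; invert → 0x998DD3; add 1 → 0x998DD4.
Split into bytes (most-significant first): 99 8D D4.
Little-endian stores the least-significant byte at the lowest address.
So at ascending addresses the bytes are D4 8D 99.

D4 8D 99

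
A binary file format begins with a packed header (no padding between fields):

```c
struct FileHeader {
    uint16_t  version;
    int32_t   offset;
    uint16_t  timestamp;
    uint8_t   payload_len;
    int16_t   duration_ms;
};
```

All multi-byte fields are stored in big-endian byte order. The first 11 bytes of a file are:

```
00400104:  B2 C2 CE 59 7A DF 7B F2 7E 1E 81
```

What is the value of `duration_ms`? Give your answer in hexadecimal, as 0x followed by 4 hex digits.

0x1E81

`duration_ms` follows `version` (2 B), `offset` (4 B), `timestamp` (2 B), `payload_len` (1 B), so it starts at offset 2 + 4 + 2 + 1 = 9 and occupies 2 bytes.
Bytes at offsets 9..10: 1E 81.
Big-endian stores the most-significant byte at the lowest address.
The bytes are already most-significant first: 0x1E81.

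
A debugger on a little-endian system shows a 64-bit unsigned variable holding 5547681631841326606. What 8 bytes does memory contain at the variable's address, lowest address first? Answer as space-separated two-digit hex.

0E 96 DC 20 0D 53 FD 4C

5547681631841326606 in hexadecimal, padded to 64 bits, is 0x4CFD530D20DC960E.
Split into bytes (most-significant first): 4C FD 53 0D 20 DC 96 0E.
In little-endian order the low byte comes first in memory.
So at ascending addresses the bytes are 0E 96 DC 20 0D 53 FD 4C.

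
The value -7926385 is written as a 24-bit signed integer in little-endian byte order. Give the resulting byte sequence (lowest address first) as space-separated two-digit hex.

Two's complement of -7926385 in 24 bits: 7926385 = 0x78F271; invert → 0x870D8E; add 1 → 0x870D8F.
Split into bytes (most-significant first): 87 0D 8F.
Little-endian stores the least-significant byte at the lowest address.
So at ascending addresses the bytes are 8F 0D 87.

8F 0D 87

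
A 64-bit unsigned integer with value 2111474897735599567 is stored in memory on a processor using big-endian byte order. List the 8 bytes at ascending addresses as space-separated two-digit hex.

2111474897735599567 in hexadecimal, padded to 64 bits, is 0x1D4D773B7FAF45CF.
Split into bytes (most-significant first): 1D 4D 77 3B 7F AF 45 CF.
Big-endian stores the most-significant byte at the lowest address.
So the memory order matches the most-significant-first order: 1D 4D 77 3B 7F AF 45 CF.

1D 4D 77 3B 7F AF 45 CF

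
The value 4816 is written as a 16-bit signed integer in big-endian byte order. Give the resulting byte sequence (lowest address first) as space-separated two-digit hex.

4816 in hexadecimal, padded to 16 bits, is 0x12D0.
Split into bytes (most-significant first): 12 D0.
Big-endian stores the most-significant byte at the lowest address.
So the memory order matches the most-significant-first order: 12 D0.

12 D0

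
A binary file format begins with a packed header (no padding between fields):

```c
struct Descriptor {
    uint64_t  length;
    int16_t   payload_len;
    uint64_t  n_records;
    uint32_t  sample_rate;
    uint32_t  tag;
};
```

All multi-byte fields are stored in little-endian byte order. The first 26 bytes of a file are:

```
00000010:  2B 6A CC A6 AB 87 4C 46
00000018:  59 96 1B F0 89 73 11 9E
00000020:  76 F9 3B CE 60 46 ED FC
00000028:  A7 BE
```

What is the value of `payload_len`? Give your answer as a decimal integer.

-27047

`payload_len` follows `length` (8 bytes), so it starts at byte offset 8 and occupies 2 bytes.
Bytes at offsets 8..9: 59 96.
Little-endian stores the least-significant byte at the lowest address.
Reassemble most-significant byte first: 96 59 → 0x9659.
Top bit is set, so as a signed 16-bit value this is 0x9659 − 2^16 = -27047.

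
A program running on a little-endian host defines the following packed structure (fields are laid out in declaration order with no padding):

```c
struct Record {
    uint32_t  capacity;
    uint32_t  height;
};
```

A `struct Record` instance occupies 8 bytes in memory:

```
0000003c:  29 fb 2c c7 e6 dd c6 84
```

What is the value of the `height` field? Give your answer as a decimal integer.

2227625446

`height` follows `capacity` (4 bytes), so it starts at byte offset 4 and occupies 4 bytes.
Bytes at offsets 4..7: E6 DD C6 84.
Little-endian: lowest address holds the least-significant byte.
Reassemble most-significant byte first: 84 C6 DD E6 → 0x84C6DDE6.
0x84C6DDE6 = 2227625446.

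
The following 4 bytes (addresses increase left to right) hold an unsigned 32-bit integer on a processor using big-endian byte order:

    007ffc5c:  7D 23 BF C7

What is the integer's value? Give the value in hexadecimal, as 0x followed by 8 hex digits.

0x7D23BFC7

Big-endian stores the most-significant byte at the lowest address.
The bytes are already most-significant first: 0x7D23BFC7.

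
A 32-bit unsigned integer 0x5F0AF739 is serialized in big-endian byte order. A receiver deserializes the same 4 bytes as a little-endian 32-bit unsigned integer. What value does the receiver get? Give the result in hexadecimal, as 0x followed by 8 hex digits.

Stored big-endian, the bytes at ascending addresses are 5F 0A F7 39.
Read back as little-endian, the first byte is least significant, giving 0x39F70A5F.

0x39F70A5F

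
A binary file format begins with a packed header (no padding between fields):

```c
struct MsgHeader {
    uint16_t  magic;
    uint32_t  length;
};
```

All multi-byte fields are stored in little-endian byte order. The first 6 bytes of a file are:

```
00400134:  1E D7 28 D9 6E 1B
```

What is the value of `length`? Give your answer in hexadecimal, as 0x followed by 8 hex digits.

0x1B6ED928

`length` follows `magic` (2 bytes), so it starts at byte offset 2 and occupies 4 bytes.
Bytes at offsets 2..5: 28 D9 6E 1B.
In little-endian order the low byte comes first in memory.
Reassemble most-significant byte first: 1B 6E D9 28 → 0x1B6ED928.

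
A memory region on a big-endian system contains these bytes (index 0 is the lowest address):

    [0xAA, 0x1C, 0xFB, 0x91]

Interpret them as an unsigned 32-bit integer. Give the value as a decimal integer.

2854026129

Big-endian: lowest address holds the most-significant byte.
The bytes are already most-significant first: 0xAA1CFB91.
0xAA1CFB91 = 2854026129.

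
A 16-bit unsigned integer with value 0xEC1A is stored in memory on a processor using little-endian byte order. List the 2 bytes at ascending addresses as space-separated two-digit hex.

1A EC

Split into bytes (most-significant first): EC 1A.
Little-endian: lowest address holds the least-significant byte.
So at ascending addresses the bytes are 1A EC.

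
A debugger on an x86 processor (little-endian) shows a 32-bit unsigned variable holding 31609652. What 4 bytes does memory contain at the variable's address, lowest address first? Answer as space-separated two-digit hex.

31609652 in hexadecimal, padded to 32 bits, is 0x01E25334.
Split into bytes (most-significant first): 01 E2 53 34.
Little-endian stores the least-significant byte at the lowest address.
So at ascending addresses the bytes are 34 53 E2 01.

34 53 E2 01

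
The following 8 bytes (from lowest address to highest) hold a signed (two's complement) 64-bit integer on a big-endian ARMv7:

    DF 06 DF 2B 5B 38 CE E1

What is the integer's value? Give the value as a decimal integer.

In big-endian order the high byte comes first in memory.
The bytes are already most-significant first: 0xDF06DF2B5B38CEE1.
Top bit is set, so as a signed 64-bit value this is 0xDF06DF2B5B38CEE1 − 2^64 = -2375966376084320543.

-2375966376084320543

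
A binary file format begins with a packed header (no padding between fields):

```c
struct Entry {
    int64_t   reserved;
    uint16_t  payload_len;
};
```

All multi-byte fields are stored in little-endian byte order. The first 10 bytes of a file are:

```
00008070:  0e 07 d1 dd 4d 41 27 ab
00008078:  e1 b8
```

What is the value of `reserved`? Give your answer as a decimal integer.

`reserved` is the first field, at byte offset 0, occupying 8 bytes.
Bytes at offsets 0..7: 0E 07 D1 DD 4D 41 27 AB.
Little-endian: lowest address holds the least-significant byte.
Reassemble most-significant byte first: AB 27 41 4D DD D1 07 0E → 0xAB27414DDDD1070E.
Top bit is set, so as a signed 64-bit value this is 0xAB27414DDDD1070E − 2^64 = -6113846166442408178.

-6113846166442408178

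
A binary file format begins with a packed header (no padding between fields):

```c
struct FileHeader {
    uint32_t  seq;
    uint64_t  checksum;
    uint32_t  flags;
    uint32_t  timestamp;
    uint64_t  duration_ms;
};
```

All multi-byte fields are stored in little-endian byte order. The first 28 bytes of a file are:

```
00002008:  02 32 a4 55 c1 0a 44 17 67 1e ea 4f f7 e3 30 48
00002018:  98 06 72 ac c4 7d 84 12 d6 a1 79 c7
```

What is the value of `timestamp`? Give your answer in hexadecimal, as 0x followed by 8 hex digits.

`timestamp` follows `seq` (4 B), `checksum` (8 B), `flags` (4 B), so it starts at offset 4 + 8 + 4 = 16 and occupies 4 bytes.
Bytes at offsets 16..19: 98 06 72 AC.
In little-endian order the low byte comes first in memory.
Reassemble most-significant byte first: AC 72 06 98 → 0xAC720698.

0xAC720698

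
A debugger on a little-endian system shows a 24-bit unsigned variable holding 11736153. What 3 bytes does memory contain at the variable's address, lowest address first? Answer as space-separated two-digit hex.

11736153 in hexadecimal, padded to 24 bits, is 0xB31459.
Split into bytes (most-significant first): B3 14 59.
In little-endian order the low byte comes first in memory.
So at ascending addresses the bytes are 59 14 B3.

59 14 B3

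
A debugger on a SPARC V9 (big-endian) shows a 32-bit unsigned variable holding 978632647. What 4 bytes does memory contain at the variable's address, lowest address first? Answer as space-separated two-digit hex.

978632647 in hexadecimal, padded to 32 bits, is 0x3A54BFC7.
Split into bytes (most-significant first): 3A 54 BF C7.
Big-endian: lowest address holds the most-significant byte.
So the memory order matches the most-significant-first order: 3A 54 BF C7.

3A 54 BF C7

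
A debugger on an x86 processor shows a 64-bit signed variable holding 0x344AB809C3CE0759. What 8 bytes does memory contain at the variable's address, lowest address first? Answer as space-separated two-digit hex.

Split into bytes (most-significant first): 34 4A B8 09 C3 CE 07 59.
Little-endian stores the least-significant byte at the lowest address.
So at ascending addresses the bytes are 59 07 CE C3 09 B8 4A 34.

59 07 CE C3 09 B8 4A 34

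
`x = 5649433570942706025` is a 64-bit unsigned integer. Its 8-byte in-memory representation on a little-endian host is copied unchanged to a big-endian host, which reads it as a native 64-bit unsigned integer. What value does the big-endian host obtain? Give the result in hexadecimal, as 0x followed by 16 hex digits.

0x69E1349AE6D1664E

5649433570942706025 in 64-bit hexadecimal is 0x4E66D1E69A34E169.
Stored little-endian, the bytes at ascending addresses are 69 E1 34 9A E6 D1 66 4E.
Read back as big-endian, the last byte is least significant, giving 0x69E1349AE6D1664E.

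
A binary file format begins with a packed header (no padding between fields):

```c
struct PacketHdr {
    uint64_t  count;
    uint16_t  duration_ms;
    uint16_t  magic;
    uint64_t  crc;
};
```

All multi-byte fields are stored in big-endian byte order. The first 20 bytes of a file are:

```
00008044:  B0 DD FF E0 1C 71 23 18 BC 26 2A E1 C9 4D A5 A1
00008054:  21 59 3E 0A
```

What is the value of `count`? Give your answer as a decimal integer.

`count` is the first field, at byte offset 0, occupying 8 bytes.
Bytes at offsets 0..7: B0 DD FF E0 1C 71 23 18.
Big-endian: lowest address holds the most-significant byte.
The bytes are already most-significant first: 0xB0DDFFE01C712318.
0xB0DDFFE01C712318 = 12744623858543305496.

12744623858543305496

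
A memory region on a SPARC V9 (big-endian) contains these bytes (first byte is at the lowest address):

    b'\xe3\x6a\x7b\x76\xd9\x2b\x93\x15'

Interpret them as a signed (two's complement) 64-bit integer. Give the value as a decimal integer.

Big-endian: lowest address holds the most-significant byte.
The bytes are already most-significant first: 0xE36A7B76D92B9315.
Top bit is set, so as a signed 64-bit value this is 0xE36A7B76D92B9315 − 2^64 = -2059698129188711659.

-2059698129188711659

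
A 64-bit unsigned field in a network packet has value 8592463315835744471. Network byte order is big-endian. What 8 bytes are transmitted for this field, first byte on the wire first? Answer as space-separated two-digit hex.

8592463315835744471 in hexadecimal, padded to 64 bits, is 0x773E8FDC65F6F0D7.
Split into bytes (most-significant first): 77 3E 8F DC 65 F6 F0 D7.
Big-endian: lowest address holds the most-significant byte.
So the memory order matches the most-significant-first order: 77 3E 8F DC 65 F6 F0 D7.

77 3E 8F DC 65 F6 F0 D7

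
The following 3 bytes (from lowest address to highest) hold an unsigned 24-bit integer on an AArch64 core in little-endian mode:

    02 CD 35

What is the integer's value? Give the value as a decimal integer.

3525890

In little-endian order the low byte comes first in memory.
Reassemble most-significant byte first: 35 CD 02 → 0x35CD02.
0x35CD02 = 3525890.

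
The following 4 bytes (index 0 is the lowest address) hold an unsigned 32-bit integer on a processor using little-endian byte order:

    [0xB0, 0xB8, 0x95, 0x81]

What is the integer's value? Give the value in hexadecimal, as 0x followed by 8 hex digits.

Little-endian stores the least-significant byte at the lowest address.
Reassemble most-significant byte first: 81 95 B8 B0 → 0x8195B8B0.

0x8195B8B0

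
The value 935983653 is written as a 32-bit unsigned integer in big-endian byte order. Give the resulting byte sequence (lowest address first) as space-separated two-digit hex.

935983653 in hexadecimal, padded to 32 bits, is 0x37C9FA25.
Split into bytes (most-significant first): 37 C9 FA 25.
In big-endian order the high byte comes first in memory.
So the memory order matches the most-significant-first order: 37 C9 FA 25.

37 C9 FA 25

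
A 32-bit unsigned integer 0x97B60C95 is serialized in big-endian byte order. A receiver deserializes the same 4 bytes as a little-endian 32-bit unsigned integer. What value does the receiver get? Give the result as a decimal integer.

Stored big-endian, the bytes at ascending addresses are 97 B6 0C 95.
Read back as little-endian, the first byte is least significant, giving 0x950CB697.
0x950CB697 = 2500638359.

2500638359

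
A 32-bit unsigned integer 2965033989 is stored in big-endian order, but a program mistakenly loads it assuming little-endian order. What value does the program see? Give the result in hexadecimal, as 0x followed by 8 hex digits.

2965033989 in 32-bit hexadecimal is 0xB0BAD405.
Stored big-endian, the bytes at ascending addresses are B0 BA D4 05.
Read back as little-endian, the first byte is least significant, giving 0x05D4BAB0.

0x05D4BAB0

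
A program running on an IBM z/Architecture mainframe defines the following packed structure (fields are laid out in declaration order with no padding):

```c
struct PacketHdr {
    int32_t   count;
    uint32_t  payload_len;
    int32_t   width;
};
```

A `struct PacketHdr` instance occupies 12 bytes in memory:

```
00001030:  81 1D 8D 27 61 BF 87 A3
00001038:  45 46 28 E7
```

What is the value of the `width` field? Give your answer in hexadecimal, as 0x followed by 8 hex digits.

0x454628E7

`width` follows `count` (4 B), `payload_len` (4 B), so it starts at offset 4 + 4 = 8 and occupies 4 bytes.
Bytes at offsets 8..11: 45 46 28 E7.
Big-endian stores the most-significant byte at the lowest address.
The bytes are already most-significant first: 0x454628E7.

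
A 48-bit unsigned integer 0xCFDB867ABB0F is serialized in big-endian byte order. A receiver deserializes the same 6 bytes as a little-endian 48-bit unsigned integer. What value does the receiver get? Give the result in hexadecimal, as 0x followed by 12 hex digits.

0x0FBB7A86DBCF

Stored big-endian, the bytes at ascending addresses are CF DB 86 7A BB 0F.
Read back as little-endian, the first byte is least significant, giving 0x0FBB7A86DBCF.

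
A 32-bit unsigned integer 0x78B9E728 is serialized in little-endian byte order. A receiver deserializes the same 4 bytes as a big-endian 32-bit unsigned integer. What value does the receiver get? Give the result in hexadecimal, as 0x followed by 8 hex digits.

0x28E7B978

Stored little-endian, the bytes at ascending addresses are 28 E7 B9 78.
Read back as big-endian, the last byte is least significant, giving 0x28E7B978.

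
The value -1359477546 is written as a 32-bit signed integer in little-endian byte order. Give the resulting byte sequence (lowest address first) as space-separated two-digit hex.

D6 04 F8 AE

Two's complement of -1359477546 in 32 bits: 1359477546 = 0x5107FB2A; invert → 0xAEF804D5; add 1 → 0xAEF804D6.
Split into bytes (most-significant first): AE F8 04 D6.
In little-endian order the low byte comes first in memory.
So at ascending addresses the bytes are D6 04 F8 AE.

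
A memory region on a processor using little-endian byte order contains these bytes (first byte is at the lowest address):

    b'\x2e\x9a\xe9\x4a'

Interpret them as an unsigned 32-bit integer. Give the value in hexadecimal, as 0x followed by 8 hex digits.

In little-endian order the low byte comes first in memory.
Reassemble most-significant byte first: 4A E9 9A 2E → 0x4AE99A2E.

0x4AE99A2E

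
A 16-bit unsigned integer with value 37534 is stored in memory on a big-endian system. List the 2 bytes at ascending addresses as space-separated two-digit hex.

92 9E

37534 in hexadecimal, padded to 16 bits, is 0x929E.
Split into bytes (most-significant first): 92 9E.
Big-endian stores the most-significant byte at the lowest address.
So the memory order matches the most-significant-first order: 92 9E.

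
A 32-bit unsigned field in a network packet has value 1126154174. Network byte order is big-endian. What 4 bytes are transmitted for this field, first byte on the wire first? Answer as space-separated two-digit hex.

43 1F BF BE

1126154174 in hexadecimal, padded to 32 bits, is 0x431FBFBE.
Split into bytes (most-significant first): 43 1F BF BE.
Big-endian: lowest address holds the most-significant byte.
So the memory order matches the most-significant-first order: 43 1F BF BE.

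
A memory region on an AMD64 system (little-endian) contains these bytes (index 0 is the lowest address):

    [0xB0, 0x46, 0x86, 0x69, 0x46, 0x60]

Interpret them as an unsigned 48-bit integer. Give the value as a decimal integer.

In little-endian order the low byte comes first in memory.
Reassemble most-significant byte first: 60 46 69 86 46 B0 → 0x6046698646B0.
0x6046698646B0 = 105855534384816.

105855534384816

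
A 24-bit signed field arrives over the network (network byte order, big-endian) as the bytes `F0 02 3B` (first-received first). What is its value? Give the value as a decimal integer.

-1048005

Big-endian stores the most-significant byte at the lowest address.
The bytes are already most-significant first: 0xF0023B.
Top bit is set, so as a signed 24-bit value this is 0xF0023B − 2^24 = -1048005.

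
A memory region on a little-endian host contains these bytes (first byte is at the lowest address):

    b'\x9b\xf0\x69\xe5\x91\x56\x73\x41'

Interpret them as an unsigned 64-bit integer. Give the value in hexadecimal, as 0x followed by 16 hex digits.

Little-endian stores the least-significant byte at the lowest address.
Reassemble most-significant byte first: 41 73 56 91 E5 69 F0 9B → 0x41735691E569F09B.

0x41735691E569F09B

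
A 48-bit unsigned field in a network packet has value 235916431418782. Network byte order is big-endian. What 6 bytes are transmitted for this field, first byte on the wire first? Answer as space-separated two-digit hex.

235916431418782 in hexadecimal, padded to 48 bits, is 0xD6909317659E.
Split into bytes (most-significant first): D6 90 93 17 65 9E.
Big-endian: lowest address holds the most-significant byte.
So the memory order matches the most-significant-first order: D6 90 93 17 65 9E.

D6 90 93 17 65 9E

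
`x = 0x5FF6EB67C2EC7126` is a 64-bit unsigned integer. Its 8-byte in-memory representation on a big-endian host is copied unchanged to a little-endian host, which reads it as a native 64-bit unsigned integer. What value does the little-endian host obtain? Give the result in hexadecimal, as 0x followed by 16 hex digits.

0x2671ECC267EBF65F

Stored big-endian, the bytes at ascending addresses are 5F F6 EB 67 C2 EC 71 26.
Read back as little-endian, the first byte is least significant, giving 0x2671ECC267EBF65F.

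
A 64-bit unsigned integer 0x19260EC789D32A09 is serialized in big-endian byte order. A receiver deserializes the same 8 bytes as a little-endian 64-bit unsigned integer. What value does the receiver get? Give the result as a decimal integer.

660572884066772505

Stored big-endian, the bytes at ascending addresses are 19 26 0E C7 89 D3 2A 09.
Read back as little-endian, the first byte is least significant, giving 0x092AD389C70E2619.
0x092AD389C70E2619 = 660572884066772505.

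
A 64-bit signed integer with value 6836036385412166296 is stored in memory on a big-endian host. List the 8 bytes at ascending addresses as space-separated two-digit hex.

5E DE 7A DF A8 23 32 98

6836036385412166296 in hexadecimal, padded to 64 bits, is 0x5EDE7ADFA8233298.
Split into bytes (most-significant first): 5E DE 7A DF A8 23 32 98.
In big-endian order the high byte comes first in memory.
So the memory order matches the most-significant-first order: 5E DE 7A DF A8 23 32 98.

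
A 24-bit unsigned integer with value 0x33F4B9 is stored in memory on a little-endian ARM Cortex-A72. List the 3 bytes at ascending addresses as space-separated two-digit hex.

B9 F4 33

Split into bytes (most-significant first): 33 F4 B9.
Little-endian: lowest address holds the least-significant byte.
So at ascending addresses the bytes are B9 F4 33.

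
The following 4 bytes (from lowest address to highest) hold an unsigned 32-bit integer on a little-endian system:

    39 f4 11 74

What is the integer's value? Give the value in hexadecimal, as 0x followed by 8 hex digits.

Little-endian stores the least-significant byte at the lowest address.
Reassemble most-significant byte first: 74 11 F4 39 → 0x7411F439.

0x7411F439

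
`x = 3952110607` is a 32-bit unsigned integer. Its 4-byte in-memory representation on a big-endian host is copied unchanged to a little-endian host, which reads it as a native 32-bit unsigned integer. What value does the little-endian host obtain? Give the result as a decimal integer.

258773227

3952110607 in 32-bit hexadecimal is 0xEB906C0F.
Stored big-endian, the bytes at ascending addresses are EB 90 6C 0F.
Read back as little-endian, the first byte is least significant, giving 0x0F6C90EB.
0x0F6C90EB = 258773227.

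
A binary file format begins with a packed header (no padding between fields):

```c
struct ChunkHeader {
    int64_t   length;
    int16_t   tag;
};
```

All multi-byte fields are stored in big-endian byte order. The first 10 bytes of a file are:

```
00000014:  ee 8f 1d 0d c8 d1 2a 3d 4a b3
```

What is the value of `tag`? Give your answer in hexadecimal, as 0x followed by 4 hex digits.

`tag` follows `length` (8 bytes), so it starts at byte offset 8 and occupies 2 bytes.
Bytes at offsets 8..9: 4A B3.
Big-endian stores the most-significant byte at the lowest address.
The bytes are already most-significant first: 0x4AB3.

0x4AB3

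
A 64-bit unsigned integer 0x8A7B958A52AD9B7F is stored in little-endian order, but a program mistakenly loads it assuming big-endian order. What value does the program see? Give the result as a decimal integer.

9195133634230975370

Stored little-endian, the bytes at ascending addresses are 7F 9B AD 52 8A 95 7B 8A.
Read back as big-endian, the last byte is least significant, giving 0x7F9BAD528A957B8A.
0x7F9BAD528A957B8A = 9195133634230975370.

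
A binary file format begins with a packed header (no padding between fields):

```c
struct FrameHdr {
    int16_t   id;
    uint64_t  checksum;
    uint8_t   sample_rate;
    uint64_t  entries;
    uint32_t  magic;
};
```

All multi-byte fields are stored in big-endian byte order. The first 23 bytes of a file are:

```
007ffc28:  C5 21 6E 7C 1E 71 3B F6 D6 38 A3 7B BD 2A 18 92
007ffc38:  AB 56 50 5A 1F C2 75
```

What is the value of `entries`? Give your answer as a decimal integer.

8916329122291734096

`entries` follows `id` (2 B), `checksum` (8 B), `sample_rate` (1 B), so it starts at offset 2 + 8 + 1 = 11 and occupies 8 bytes.
Bytes at offsets 11..18: 7B BD 2A 18 92 AB 56 50.
In big-endian order the high byte comes first in memory.
The bytes are already most-significant first: 0x7BBD2A1892AB5650.
0x7BBD2A1892AB5650 = 8916329122291734096.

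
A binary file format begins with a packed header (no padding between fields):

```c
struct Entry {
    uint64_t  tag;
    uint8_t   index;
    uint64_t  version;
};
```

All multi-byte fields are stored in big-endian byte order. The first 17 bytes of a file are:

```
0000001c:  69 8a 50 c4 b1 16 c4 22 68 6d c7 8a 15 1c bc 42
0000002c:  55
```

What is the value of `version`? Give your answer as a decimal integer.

`version` follows `tag` (8 B), `index` (1 B), so it starts at offset 8 + 1 = 9 and occupies 8 bytes.
Bytes at offsets 9..16: 6D C7 8A 15 1C BC 42 55.
In big-endian order the high byte comes first in memory.
The bytes are already most-significant first: 0x6DC78A151CBC4255.
0x6DC78A151CBC4255 = 7910443093780611669.

7910443093780611669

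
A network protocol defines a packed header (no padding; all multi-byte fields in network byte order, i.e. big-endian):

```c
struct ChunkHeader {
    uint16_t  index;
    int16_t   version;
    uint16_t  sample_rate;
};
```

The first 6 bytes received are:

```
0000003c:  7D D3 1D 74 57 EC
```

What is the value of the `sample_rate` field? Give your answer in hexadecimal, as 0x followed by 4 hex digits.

0x57EC

`sample_rate` follows `index` (2 B), `version` (2 B), so it starts at offset 2 + 2 = 4 and occupies 2 bytes.
Bytes at offsets 4..5: 57 EC.
In big-endian order the high byte comes first in memory.
The bytes are already most-significant first: 0x57EC.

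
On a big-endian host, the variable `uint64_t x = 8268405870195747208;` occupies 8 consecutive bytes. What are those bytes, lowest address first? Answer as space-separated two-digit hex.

72 BF 47 54 BF C5 A9 88

8268405870195747208 in hexadecimal, padded to 64 bits, is 0x72BF4754BFC5A988.
Split into bytes (most-significant first): 72 BF 47 54 BF C5 A9 88.
In big-endian order the high byte comes first in memory.
So the memory order matches the most-significant-first order: 72 BF 47 54 BF C5 A9 88.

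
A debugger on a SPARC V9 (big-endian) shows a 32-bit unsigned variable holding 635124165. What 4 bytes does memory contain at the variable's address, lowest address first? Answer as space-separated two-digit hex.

25 DB 39 C5

635124165 in hexadecimal, padded to 32 bits, is 0x25DB39C5.
Split into bytes (most-significant first): 25 DB 39 C5.
In big-endian order the high byte comes first in memory.
So the memory order matches the most-significant-first order: 25 DB 39 C5.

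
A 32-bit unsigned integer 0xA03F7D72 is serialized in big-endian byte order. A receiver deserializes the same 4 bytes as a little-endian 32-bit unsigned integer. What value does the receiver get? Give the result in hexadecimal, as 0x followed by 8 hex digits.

Stored big-endian, the bytes at ascending addresses are A0 3F 7D 72.
Read back as little-endian, the first byte is least significant, giving 0x727D3FA0.

0x727D3FA0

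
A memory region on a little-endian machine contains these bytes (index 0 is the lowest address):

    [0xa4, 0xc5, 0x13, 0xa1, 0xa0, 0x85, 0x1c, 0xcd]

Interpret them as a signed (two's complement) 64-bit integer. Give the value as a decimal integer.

In little-endian order the low byte comes first in memory.
Reassemble most-significant byte first: CD 1C 85 A0 A1 13 C5 A4 → 0xCD1C85A0A113C5A4.
Top bit is set, so as a signed 64-bit value this is 0xCD1C85A0A113C5A4 − 2^64 = -3666909071642737244.

-3666909071642737244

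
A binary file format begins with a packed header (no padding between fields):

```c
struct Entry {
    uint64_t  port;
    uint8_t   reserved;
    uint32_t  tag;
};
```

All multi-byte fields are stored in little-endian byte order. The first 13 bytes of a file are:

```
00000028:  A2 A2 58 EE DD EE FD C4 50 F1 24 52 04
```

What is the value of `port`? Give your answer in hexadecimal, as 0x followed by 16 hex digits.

`port` is the first field, at byte offset 0, occupying 8 bytes.
Bytes at offsets 0..7: A2 A2 58 EE DD EE FD C4.
Little-endian stores the least-significant byte at the lowest address.
Reassemble most-significant byte first: C4 FD EE DD EE 58 A2 A2 → 0xC4FDEEDDEE58A2A2.

0xC4FDEEDDEE58A2A2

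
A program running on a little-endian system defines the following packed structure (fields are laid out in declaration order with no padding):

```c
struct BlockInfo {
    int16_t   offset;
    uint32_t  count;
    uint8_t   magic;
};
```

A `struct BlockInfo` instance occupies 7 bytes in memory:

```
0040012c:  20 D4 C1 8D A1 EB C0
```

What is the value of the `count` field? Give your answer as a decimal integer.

`count` follows `offset` (2 bytes), so it starts at byte offset 2 and occupies 4 bytes.
Bytes at offsets 2..5: C1 8D A1 EB.
Little-endian stores the least-significant byte at the lowest address.
Reassemble most-significant byte first: EB A1 8D C1 → 0xEBA18DC1.
0xEBA18DC1 = 3953233345.

3953233345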